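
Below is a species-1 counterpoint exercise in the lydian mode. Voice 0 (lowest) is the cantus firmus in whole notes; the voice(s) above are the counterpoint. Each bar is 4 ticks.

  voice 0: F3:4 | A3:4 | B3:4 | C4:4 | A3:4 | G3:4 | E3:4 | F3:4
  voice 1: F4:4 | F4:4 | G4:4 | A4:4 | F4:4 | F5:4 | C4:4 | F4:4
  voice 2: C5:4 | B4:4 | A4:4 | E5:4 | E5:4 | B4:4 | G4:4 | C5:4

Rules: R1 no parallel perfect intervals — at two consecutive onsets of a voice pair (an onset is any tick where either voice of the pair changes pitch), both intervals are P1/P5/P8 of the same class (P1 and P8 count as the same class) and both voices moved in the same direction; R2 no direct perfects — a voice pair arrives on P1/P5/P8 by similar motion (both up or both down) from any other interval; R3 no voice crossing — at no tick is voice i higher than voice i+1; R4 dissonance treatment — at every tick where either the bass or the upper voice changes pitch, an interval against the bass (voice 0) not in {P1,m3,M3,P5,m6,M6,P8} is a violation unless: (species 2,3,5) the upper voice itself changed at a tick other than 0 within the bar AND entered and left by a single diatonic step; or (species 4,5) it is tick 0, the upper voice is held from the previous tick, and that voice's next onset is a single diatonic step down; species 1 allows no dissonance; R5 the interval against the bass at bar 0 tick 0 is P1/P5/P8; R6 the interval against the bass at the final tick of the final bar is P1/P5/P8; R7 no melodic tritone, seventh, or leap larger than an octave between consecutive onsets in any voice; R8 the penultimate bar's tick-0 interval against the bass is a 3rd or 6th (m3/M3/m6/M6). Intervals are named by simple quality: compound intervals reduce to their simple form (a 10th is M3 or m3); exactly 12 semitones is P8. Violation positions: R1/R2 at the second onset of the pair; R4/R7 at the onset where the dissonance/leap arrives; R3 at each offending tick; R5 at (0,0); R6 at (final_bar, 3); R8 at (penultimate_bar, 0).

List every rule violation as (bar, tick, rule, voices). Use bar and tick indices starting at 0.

bar 0: v0=F3 v1=F4 v2=C5 downbeat P5
bar 1: v0=A3 v1=F4 v2=B4 downbeat M2
bar 2: v0=B3 v1=G4 v2=A4 downbeat m7
bar 3: v0=C4 v1=A4 v2=E5 downbeat M3
bar 4: v0=A3 v1=F4 v2=E5 downbeat P5
bar 5: v0=G3 v1=F5 v2=B4 downbeat M3
bar 6: v0=E3 v1=C4 v2=G4 downbeat m3
bar 7: v0=F3 v1=F4 v2=C5 downbeat P5
  -> R4 @ bar 1 tick 0 v(0, 2): A3/B4 M2 untreated
  -> R4 @ bar 2 tick 0 v(0, 2): B3/A4 m7 untreated
  -> R2 @ bar 3 tick 0 v(1, 2): G4/A4 M2 -> A4/E5 P5 similar
  -> R3 @ bar 5 tick 0 v(1, 2): F5 above B4
  -> R4 @ bar 5 tick 0 v(0, 1): G3/F5 m7 untreated
  -> R3 @ bar 5 tick 1 v(1, 2): F5 above B4
  -> R3 @ bar 5 tick 2 v(1, 2): F5 above B4
  -> R3 @ bar 5 tick 3 v(1, 2): F5 above B4
  -> R2 @ bar 6 tick 0 v(1, 2): F5/B4 TT -> C4/G4 P5 similar
  -> R7 @ bar 6 tick 0 v(1,): F5->C4 leap 17st
  -> R1 @ bar 7 tick 0 v(1, 2): C4/G4 P5 -> F4/C5 P5 similar
  -> R2 @ bar 7 tick 0 v(0, 1): E3/C4 m6 -> F3/F4 P8 similar
  -> R2 @ bar 7 tick 0 v(0, 2): E3/G4 m3 -> F3/C5 P5 similar

(1, 0, R4, (0, 2))
(2, 0, R4, (0, 2))
(3, 0, R2, (1, 2))
(5, 0, R3, (1, 2))
(5, 0, R4, (0, 1))
(5, 1, R3, (1, 2))
(5, 2, R3, (1, 2))
(5, 3, R3, (1, 2))
(6, 0, R2, (1, 2))
(6, 0, R7, (1,))
(7, 0, R1, (1, 2))
(7, 0, R2, (0, 1))
(7, 0, R2, (0, 2))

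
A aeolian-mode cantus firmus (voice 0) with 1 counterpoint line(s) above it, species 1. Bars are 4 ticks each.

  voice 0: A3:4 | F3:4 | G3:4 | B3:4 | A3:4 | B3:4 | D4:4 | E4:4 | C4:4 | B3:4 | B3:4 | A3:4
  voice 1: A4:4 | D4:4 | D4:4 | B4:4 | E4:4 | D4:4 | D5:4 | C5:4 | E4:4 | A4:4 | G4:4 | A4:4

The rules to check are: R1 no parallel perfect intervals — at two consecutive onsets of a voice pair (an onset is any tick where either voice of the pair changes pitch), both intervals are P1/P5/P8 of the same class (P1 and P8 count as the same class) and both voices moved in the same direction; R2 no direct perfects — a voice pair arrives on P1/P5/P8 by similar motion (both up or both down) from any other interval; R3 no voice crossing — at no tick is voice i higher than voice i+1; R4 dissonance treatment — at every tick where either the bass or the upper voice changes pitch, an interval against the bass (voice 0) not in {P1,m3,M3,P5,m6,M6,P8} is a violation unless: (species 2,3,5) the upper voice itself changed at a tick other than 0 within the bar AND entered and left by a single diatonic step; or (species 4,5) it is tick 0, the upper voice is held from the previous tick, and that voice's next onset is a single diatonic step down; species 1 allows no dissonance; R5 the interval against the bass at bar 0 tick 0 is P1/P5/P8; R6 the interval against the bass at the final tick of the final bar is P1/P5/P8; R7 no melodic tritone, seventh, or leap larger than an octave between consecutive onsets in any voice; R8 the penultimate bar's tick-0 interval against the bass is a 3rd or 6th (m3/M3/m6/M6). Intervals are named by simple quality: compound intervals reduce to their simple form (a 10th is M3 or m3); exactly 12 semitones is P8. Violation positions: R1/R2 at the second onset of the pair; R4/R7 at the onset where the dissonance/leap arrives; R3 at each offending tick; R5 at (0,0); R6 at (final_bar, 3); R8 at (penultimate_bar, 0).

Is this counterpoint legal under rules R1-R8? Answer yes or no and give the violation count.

No (4 violations)

bar 0: v0=A3 v1=A4 (P8)
bar 1: v0=F3 v1=D4 (M6)
bar 2: v0=G3 v1=D4 (P5)
bar 3: v0=B3 v1=B4 (P8)
bar 4: v0=A3 v1=E4 (P5)
bar 5: v0=B3 v1=D4 (m3)
bar 6: v0=D4 v1=D5 (P8)
bar 7: v0=E4 v1=C5 (m6)
bar 8: v0=C4 v1=E4 (M3)
bar 9: v0=B3 v1=A4 (m7)
bar 10: v0=B3 v1=G4 (m6)
bar 11: v0=A3 v1=A4 (P8)
  R2 @ bar3.0: G3/D4 P5 -> B3/B4 P8 similar
  R2 @ bar4.0: B3/B4 P8 -> A3/E4 P5 similar
  R2 @ bar6.0: B3/D4 m3 -> D4/D5 P8 similar
  R4 @ bar9.0: B3/A4 m7 untreated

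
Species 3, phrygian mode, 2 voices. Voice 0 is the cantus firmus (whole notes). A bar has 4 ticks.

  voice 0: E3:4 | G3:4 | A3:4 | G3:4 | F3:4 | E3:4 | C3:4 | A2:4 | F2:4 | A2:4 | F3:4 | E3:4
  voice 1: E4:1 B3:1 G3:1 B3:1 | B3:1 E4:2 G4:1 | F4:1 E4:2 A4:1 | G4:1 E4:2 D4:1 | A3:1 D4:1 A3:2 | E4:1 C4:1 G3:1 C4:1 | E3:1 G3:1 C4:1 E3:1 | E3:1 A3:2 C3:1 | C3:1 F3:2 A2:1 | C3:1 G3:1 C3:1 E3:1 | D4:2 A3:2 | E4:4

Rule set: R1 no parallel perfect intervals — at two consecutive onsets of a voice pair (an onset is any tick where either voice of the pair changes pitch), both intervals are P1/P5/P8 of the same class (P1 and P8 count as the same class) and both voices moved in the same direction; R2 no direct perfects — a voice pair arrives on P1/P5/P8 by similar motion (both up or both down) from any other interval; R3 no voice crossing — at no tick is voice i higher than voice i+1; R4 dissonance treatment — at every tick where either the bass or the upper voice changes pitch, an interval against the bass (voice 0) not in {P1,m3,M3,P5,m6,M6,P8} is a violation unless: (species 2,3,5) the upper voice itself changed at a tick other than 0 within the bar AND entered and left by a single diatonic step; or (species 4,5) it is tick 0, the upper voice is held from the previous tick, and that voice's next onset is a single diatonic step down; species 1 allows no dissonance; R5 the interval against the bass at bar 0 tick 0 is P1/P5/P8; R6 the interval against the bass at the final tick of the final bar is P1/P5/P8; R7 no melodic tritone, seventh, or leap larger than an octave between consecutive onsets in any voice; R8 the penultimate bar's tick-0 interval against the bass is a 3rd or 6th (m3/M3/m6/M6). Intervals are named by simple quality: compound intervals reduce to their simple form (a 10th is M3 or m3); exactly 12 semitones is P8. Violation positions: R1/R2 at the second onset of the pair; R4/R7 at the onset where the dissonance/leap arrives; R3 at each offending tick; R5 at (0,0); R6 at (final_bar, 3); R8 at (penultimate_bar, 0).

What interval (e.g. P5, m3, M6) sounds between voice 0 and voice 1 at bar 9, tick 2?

m3

voice 0=A2 voice 1=C3 -> m3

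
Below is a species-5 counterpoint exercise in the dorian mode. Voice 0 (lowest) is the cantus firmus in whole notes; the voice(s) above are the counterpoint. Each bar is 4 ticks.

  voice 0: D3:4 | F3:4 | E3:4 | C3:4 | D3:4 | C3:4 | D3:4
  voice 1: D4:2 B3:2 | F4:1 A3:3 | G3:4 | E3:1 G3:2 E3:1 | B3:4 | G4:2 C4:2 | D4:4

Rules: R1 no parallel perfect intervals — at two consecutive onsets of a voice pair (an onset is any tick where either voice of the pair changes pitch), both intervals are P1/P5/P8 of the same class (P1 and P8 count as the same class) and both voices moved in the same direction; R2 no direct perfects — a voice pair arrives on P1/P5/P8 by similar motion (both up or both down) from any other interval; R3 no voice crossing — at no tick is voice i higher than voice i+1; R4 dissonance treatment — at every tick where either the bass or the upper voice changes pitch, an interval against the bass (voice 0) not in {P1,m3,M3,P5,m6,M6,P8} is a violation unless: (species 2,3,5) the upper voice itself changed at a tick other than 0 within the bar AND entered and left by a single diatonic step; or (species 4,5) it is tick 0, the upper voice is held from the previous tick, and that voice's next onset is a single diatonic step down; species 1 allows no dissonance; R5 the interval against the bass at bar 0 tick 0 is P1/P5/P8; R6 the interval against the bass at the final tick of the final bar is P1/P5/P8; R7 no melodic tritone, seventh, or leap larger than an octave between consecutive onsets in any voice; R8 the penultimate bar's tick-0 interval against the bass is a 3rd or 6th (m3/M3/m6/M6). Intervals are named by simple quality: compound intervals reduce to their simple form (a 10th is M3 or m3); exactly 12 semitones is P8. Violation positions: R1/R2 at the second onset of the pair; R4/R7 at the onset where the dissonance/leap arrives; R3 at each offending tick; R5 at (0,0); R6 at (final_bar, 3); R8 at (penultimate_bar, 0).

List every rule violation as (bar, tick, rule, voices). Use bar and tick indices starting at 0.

(1, 0, R2, (0, 1))
(1, 0, R7, (1,))
(5, 0, R8, (0, 1))
(6, 0, R1, (0, 1))

bar 0: v0=D3 v1=D4 downbeat P8
bar 1: v0=F3 v1=F4 downbeat P8
bar 2: v0=E3 v1=G3 downbeat m3
bar 3: v0=C3 v1=E3 downbeat M3
bar 4: v0=D3 v1=B3 downbeat M6
bar 5: v0=C3 v1=G4 downbeat P5
bar 6: v0=D3 v1=D4 downbeat P8
  -> R2 @ bar 1 tick 0 v(0, 1): D3/B3 M6 -> F3/F4 P8 similar
  -> R7 @ bar 1 tick 0 v(1,): B3->F4 leap 6st
  -> R8 @ bar 5 tick 0 v(0, 1): penult P5 not 3rd/6th
  -> R1 @ bar 6 tick 0 v(0, 1): C3/C4 P8 -> D3/D4 P8 similar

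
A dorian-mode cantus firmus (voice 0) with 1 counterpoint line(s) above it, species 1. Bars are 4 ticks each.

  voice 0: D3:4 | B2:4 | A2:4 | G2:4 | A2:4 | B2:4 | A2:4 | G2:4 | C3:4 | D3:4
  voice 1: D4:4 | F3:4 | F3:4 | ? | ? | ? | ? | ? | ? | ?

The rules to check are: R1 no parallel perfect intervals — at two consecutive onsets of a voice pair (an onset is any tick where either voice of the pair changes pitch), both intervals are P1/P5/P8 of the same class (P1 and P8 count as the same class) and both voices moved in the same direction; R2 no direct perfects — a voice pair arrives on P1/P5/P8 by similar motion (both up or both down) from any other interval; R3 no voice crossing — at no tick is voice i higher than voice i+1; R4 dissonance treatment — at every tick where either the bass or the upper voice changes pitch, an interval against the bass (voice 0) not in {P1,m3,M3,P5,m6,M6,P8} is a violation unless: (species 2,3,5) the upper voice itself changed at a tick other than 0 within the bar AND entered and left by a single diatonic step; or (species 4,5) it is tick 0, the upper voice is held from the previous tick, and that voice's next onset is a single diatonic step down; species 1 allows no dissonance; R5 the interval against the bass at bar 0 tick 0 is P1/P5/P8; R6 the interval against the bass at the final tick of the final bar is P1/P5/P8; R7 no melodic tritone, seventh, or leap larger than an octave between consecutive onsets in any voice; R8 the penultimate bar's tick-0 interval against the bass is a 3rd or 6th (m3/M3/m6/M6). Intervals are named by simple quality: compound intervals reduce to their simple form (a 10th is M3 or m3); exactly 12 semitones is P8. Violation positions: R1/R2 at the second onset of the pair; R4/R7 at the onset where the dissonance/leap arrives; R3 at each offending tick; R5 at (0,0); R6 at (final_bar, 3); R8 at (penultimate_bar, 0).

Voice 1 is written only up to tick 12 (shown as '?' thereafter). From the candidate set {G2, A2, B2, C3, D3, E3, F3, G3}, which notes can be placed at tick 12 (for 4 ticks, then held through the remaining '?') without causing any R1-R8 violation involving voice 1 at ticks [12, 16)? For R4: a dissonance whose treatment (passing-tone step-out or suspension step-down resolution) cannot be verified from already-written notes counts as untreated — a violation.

{E3, G3}

G2: violates R2,R7
A2: violates R4
B2: violates R7
C3: violates R4
D3: violates R2
E3: legal
F3: violates R4
G3: legal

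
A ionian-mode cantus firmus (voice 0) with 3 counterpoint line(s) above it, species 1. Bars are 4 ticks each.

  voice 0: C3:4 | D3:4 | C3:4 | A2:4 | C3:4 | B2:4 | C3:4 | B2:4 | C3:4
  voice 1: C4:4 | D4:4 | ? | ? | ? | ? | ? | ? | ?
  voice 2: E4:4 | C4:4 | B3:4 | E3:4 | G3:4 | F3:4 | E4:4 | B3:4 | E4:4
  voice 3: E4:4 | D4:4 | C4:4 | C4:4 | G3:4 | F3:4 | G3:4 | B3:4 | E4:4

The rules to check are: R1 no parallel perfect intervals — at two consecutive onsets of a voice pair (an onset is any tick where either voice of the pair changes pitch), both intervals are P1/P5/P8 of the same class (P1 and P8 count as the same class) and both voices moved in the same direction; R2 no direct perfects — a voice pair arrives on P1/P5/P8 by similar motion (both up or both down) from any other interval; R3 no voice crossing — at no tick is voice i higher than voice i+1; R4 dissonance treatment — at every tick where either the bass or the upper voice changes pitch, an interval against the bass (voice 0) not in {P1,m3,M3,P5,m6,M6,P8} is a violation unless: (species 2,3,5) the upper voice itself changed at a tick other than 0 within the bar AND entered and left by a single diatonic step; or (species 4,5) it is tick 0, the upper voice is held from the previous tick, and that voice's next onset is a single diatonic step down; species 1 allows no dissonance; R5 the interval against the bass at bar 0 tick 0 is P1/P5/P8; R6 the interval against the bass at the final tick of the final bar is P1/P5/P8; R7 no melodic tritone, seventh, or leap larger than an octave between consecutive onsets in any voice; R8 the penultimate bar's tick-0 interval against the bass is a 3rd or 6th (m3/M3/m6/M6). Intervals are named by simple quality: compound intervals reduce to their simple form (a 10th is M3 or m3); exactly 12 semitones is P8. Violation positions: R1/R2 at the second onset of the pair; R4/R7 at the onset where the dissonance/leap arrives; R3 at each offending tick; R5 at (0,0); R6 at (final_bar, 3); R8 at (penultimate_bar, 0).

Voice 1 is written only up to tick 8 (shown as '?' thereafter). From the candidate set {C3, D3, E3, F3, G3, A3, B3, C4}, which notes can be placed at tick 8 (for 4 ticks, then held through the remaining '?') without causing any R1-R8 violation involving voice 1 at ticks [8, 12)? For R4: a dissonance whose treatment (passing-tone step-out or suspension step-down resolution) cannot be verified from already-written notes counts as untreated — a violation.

{A3}

C3: violates R1,R7
D3: violates R4
E3: violates R2,R7
F3: violates R2,R4
G3: violates R2
A3: legal
B3: violates R2,R4
C4: violates R1,R3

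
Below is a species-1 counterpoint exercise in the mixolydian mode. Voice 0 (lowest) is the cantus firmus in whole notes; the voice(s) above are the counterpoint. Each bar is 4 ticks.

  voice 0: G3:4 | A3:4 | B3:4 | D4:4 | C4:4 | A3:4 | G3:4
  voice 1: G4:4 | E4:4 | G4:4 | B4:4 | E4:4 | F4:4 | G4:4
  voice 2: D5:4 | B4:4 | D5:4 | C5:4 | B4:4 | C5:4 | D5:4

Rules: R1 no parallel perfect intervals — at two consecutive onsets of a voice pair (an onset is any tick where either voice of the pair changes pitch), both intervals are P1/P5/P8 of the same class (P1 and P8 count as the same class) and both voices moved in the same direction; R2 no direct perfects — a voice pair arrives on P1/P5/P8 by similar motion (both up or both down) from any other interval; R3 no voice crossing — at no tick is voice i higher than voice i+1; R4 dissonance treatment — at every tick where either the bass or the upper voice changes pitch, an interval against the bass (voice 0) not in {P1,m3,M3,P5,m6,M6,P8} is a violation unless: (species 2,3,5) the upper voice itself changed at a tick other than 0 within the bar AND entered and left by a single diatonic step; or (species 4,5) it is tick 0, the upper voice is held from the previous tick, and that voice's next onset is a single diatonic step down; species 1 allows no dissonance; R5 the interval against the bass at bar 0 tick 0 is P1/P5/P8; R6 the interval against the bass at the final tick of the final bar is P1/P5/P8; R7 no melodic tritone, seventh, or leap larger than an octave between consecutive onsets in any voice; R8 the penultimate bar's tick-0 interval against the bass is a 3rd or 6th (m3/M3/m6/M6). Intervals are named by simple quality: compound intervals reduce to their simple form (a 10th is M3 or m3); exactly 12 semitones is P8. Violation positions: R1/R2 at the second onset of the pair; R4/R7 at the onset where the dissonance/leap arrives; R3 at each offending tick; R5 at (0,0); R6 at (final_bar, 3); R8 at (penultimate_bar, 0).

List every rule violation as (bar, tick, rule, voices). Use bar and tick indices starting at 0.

bar 0: v0=G3 v1=G4 v2=D5 downbeat P5
bar 1: v0=A3 v1=E4 v2=B4 downbeat M2
bar 2: v0=B3 v1=G4 v2=D5 downbeat m3
bar 3: v0=D4 v1=B4 v2=C5 downbeat m7
bar 4: v0=C4 v1=E4 v2=B4 downbeat M7
bar 5: v0=A3 v1=F4 v2=C5 downbeat m3
bar 6: v0=G3 v1=G4 v2=D5 downbeat P5
  -> R1 @ bar 1 tick 0 v(1, 2): G4/D5 P5 -> E4/B4 P5 similar
  -> R4 @ bar 1 tick 0 v(0, 2): A3/B4 M2 untreated
  -> R1 @ bar 2 tick 0 v(1, 2): E4/B4 P5 -> G4/D5 P5 similar
  -> R4 @ bar 3 tick 0 v(0, 2): D4/C5 m7 untreated
  -> R2 @ bar 4 tick 0 v(1, 2): B4/C5 m2 -> E4/B4 P5 similar
  -> R4 @ bar 4 tick 0 v(0, 2): C4/B4 M7 untreated
  -> R1 @ bar 5 tick 0 v(1, 2): E4/B4 P5 -> F4/C5 P5 similar
  -> R1 @ bar 6 tick 0 v(1, 2): F4/C5 P5 -> G4/D5 P5 similar

(1, 0, R1, (1, 2))
(1, 0, R4, (0, 2))
(2, 0, R1, (1, 2))
(3, 0, R4, (0, 2))
(4, 0, R2, (1, 2))
(4, 0, R4, (0, 2))
(5, 0, R1, (1, 2))
(6, 0, R1, (1, 2))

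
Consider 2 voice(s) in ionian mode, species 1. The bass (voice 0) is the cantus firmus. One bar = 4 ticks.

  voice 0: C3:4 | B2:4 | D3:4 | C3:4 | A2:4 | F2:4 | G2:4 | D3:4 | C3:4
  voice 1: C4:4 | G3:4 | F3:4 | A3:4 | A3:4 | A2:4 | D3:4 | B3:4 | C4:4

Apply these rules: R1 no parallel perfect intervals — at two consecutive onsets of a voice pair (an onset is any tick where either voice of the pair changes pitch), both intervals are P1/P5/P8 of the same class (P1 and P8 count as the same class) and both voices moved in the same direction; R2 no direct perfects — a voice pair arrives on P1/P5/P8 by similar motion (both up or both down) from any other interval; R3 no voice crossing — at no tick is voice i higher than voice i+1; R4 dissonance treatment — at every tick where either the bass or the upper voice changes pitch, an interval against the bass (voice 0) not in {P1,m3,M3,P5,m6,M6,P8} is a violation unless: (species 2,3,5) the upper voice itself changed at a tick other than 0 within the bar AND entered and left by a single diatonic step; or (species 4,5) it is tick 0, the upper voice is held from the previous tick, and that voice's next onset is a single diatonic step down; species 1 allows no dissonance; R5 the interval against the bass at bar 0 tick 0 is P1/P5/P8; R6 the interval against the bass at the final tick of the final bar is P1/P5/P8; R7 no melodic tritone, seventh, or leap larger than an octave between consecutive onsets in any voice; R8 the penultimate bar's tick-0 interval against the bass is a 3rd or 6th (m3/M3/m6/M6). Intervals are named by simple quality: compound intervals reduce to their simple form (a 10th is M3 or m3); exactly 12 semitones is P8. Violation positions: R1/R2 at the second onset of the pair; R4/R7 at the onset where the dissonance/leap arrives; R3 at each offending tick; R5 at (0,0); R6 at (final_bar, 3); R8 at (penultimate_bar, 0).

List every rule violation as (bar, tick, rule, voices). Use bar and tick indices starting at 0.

bar 0: v0=C3 v1=C4 downbeat P8
bar 1: v0=B2 v1=G3 downbeat m6
bar 2: v0=D3 v1=F3 downbeat m3
bar 3: v0=C3 v1=A3 downbeat M6
bar 4: v0=A2 v1=A3 downbeat P8
bar 5: v0=F2 v1=A2 downbeat M3
bar 6: v0=G2 v1=D3 downbeat P5
bar 7: v0=D3 v1=B3 downbeat M6
bar 8: v0=C3 v1=C4 downbeat P8
  -> R2 @ bar 6 tick 0 v(0, 1): F2/A2 M3 -> G2/D3 P5 similar

(6, 0, R2, (0, 1))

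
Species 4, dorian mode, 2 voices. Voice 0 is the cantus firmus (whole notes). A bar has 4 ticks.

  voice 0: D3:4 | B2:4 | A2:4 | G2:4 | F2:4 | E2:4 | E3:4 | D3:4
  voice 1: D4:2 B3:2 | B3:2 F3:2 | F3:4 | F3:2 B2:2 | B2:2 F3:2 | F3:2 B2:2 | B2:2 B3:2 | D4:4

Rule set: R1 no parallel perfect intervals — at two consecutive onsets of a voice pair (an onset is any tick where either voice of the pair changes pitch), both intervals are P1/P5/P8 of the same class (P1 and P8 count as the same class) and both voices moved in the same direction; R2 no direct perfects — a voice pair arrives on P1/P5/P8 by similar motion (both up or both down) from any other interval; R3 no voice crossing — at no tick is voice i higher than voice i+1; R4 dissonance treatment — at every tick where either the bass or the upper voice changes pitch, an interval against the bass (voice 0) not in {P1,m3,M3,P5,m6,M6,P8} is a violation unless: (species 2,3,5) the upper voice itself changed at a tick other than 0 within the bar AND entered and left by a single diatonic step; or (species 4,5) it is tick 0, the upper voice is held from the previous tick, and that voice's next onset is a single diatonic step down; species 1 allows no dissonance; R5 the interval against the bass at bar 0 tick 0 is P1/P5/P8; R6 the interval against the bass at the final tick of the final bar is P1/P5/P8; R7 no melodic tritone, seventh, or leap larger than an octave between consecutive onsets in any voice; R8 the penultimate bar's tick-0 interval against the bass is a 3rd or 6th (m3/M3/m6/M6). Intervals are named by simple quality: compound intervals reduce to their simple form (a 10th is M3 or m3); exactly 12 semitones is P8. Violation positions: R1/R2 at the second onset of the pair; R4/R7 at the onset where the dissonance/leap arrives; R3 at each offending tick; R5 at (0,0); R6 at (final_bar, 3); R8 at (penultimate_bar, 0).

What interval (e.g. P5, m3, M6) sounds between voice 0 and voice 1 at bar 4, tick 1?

voice 0=F2 voice 1=B2 -> TT

TT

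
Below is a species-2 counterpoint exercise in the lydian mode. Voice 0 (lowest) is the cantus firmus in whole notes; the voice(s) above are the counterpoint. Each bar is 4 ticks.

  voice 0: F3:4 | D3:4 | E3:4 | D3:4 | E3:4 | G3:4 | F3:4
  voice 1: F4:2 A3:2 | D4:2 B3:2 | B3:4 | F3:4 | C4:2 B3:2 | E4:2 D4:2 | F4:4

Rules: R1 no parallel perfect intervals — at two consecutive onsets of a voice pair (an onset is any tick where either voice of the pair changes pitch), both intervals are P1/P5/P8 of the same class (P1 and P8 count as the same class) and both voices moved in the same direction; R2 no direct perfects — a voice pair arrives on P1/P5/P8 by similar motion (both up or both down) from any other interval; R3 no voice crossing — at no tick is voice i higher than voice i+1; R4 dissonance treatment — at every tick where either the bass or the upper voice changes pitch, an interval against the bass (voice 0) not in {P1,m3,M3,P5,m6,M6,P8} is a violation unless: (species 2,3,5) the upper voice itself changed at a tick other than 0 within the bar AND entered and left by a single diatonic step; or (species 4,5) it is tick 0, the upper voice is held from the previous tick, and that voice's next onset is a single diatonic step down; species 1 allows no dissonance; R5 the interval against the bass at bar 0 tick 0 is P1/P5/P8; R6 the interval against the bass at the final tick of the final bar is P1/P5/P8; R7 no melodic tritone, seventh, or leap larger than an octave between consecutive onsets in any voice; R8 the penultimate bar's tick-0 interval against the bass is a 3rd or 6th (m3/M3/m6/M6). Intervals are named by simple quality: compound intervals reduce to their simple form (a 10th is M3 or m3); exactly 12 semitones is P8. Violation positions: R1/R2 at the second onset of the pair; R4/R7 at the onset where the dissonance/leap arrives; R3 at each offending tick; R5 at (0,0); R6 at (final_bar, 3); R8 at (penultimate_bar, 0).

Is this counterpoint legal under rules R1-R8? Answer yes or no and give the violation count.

No (1 violations)

bar 0: v0=F3 v1=F4 (P8)
bar 1: v0=D3 v1=D4 (P8)
bar 2: v0=E3 v1=B3 (P5)
bar 3: v0=D3 v1=F3 (m3)
bar 4: v0=E3 v1=C4 (m6)
bar 5: v0=G3 v1=E4 (M6)
bar 6: v0=F3 v1=F4 (P8)
  R7 @ bar3.0: B3->F3 leap 6st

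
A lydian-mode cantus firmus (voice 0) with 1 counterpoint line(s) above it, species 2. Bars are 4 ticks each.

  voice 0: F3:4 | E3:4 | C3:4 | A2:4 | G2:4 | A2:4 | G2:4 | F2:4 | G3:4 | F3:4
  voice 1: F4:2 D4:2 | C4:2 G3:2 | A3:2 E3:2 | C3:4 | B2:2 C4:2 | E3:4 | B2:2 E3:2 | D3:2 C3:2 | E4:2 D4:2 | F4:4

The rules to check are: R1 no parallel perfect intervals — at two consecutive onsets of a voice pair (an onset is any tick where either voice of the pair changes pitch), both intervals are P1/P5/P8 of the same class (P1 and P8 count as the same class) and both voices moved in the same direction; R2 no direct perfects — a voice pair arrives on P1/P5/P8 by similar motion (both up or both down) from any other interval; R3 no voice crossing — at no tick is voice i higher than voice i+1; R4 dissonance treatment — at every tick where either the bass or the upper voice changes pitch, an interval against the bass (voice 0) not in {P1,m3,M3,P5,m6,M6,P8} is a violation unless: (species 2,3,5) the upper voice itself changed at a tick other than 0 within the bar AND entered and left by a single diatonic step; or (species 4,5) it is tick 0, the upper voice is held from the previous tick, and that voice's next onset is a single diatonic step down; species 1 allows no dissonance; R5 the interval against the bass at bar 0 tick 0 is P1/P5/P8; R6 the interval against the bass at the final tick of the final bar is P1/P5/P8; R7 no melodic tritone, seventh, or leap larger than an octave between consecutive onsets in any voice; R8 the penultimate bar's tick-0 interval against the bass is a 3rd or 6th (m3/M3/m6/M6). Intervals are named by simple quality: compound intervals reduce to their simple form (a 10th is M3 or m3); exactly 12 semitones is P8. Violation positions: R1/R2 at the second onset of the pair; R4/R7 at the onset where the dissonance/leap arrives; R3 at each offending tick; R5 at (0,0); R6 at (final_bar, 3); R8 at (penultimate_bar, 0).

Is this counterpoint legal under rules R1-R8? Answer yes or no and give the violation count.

No (4 violations)

bar 0: v0=F3 v1=F4 (P8)
bar 1: v0=E3 v1=C4 (m6)
bar 2: v0=C3 v1=A3 (M6)
bar 3: v0=A2 v1=C3 (m3)
bar 4: v0=G2 v1=B2 (M3)
bar 5: v0=A2 v1=E3 (P5)
bar 6: v0=G2 v1=B2 (M3)
bar 7: v0=F2 v1=D3 (M6)
bar 8: v0=G3 v1=E4 (M6)
bar 9: v0=F3 v1=F4 (P8)
  R4 @ bar4.2: G2/C4 P4 untreated
  R7 @ bar4.2: B2->C4 leap 13st
  R7 @ bar8.0: F2->G3 leap 14st
  R7 @ bar8.0: C3->E4 leap 16st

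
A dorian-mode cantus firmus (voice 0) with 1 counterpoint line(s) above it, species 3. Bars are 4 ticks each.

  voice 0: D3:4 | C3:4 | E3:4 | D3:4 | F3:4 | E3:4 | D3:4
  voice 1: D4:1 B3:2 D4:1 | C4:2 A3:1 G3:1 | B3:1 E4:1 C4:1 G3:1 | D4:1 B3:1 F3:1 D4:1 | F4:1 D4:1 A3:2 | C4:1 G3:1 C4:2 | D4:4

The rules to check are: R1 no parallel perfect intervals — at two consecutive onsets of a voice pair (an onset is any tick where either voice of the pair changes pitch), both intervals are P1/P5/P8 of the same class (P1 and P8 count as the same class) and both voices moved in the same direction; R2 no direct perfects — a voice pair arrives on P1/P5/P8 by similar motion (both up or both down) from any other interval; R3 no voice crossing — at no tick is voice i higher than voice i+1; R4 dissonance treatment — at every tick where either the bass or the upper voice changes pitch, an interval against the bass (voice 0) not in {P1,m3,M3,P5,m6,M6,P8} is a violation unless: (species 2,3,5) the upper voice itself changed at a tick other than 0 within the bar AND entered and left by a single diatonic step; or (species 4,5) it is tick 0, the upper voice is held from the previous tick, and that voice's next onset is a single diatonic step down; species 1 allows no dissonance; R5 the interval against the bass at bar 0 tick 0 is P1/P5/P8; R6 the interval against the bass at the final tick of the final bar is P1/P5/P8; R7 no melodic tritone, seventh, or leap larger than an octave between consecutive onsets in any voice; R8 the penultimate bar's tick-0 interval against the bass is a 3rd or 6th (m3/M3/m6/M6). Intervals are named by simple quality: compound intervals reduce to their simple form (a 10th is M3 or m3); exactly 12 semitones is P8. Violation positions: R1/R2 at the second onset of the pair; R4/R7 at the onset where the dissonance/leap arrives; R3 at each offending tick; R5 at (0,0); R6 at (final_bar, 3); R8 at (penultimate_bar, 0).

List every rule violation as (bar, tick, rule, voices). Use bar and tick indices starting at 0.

(1, 0, R1, (0, 1))
(2, 0, R1, (0, 1))
(3, 2, R7, (1,))
(4, 0, R1, (0, 1))

bar 0: v0=D3 v1=D4 downbeat P8
bar 1: v0=C3 v1=C4 downbeat P8
bar 2: v0=E3 v1=B3 downbeat P5
bar 3: v0=D3 v1=D4 downbeat P8
bar 4: v0=F3 v1=F4 downbeat P8
bar 5: v0=E3 v1=C4 downbeat m6
bar 6: v0=D3 v1=D4 downbeat P8
  -> R1 @ bar 1 tick 0 v(0, 1): D3/D4 P8 -> C3/C4 P8 similar
  -> R1 @ bar 2 tick 0 v(0, 1): C3/G3 P5 -> E3/B3 P5 similar
  -> R7 @ bar 3 tick 2 v(1,): B3->F3 leap 6st
  -> R1 @ bar 4 tick 0 v(0, 1): D3/D4 P8 -> F3/F4 P8 similar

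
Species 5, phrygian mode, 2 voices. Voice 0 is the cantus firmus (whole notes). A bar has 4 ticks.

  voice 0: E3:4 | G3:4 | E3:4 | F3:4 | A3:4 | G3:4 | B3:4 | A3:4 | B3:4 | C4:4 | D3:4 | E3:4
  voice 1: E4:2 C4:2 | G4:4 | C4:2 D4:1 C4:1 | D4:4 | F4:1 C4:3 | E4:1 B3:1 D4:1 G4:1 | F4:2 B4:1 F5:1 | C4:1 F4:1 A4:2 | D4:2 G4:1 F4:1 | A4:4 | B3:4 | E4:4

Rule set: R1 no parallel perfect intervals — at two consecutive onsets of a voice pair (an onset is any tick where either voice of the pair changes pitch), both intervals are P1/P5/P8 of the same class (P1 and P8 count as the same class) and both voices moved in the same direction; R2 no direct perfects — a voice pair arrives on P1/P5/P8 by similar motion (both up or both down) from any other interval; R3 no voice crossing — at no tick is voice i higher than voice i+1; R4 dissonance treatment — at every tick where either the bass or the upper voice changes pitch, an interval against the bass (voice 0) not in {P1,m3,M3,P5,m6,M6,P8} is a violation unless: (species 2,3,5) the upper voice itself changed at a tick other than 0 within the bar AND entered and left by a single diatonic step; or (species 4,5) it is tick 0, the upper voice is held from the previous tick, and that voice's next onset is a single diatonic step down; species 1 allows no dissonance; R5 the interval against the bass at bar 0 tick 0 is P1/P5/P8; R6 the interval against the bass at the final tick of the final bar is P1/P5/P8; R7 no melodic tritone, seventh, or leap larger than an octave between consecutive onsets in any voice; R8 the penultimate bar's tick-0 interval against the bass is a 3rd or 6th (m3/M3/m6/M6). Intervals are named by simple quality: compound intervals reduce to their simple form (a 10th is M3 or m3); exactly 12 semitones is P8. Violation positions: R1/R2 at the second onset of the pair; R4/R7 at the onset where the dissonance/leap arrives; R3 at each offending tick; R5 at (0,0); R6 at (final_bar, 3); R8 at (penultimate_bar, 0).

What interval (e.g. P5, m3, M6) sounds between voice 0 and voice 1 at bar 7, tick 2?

P8

voice 0=A3 voice 1=A4 -> P8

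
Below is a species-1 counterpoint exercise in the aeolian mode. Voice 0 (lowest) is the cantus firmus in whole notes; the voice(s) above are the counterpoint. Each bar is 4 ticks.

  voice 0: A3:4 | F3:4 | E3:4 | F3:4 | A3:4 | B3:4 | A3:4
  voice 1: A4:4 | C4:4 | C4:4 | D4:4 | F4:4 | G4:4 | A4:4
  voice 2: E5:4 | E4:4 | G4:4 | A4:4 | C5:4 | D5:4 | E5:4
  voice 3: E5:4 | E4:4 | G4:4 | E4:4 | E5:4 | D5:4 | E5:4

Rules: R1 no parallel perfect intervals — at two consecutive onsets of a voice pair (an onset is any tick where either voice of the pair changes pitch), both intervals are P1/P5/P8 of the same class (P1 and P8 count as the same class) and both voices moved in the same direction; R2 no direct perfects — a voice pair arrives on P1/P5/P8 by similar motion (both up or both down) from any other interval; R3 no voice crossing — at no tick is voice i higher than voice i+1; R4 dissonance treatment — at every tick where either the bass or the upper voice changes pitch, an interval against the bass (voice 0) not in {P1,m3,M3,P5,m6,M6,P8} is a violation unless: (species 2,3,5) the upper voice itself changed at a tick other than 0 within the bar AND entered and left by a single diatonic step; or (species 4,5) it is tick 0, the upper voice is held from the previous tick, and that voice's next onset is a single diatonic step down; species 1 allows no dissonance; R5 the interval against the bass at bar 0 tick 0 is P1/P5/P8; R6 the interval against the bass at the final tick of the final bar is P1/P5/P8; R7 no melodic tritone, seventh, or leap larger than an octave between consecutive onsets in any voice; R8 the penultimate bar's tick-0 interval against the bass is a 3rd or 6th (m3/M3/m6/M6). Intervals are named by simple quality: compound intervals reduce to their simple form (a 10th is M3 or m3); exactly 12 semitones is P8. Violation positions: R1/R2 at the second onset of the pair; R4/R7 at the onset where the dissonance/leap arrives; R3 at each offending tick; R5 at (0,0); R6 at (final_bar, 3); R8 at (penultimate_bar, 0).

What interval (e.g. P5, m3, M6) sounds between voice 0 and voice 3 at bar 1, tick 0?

M7

voice 0=F3 voice 3=E4 -> M7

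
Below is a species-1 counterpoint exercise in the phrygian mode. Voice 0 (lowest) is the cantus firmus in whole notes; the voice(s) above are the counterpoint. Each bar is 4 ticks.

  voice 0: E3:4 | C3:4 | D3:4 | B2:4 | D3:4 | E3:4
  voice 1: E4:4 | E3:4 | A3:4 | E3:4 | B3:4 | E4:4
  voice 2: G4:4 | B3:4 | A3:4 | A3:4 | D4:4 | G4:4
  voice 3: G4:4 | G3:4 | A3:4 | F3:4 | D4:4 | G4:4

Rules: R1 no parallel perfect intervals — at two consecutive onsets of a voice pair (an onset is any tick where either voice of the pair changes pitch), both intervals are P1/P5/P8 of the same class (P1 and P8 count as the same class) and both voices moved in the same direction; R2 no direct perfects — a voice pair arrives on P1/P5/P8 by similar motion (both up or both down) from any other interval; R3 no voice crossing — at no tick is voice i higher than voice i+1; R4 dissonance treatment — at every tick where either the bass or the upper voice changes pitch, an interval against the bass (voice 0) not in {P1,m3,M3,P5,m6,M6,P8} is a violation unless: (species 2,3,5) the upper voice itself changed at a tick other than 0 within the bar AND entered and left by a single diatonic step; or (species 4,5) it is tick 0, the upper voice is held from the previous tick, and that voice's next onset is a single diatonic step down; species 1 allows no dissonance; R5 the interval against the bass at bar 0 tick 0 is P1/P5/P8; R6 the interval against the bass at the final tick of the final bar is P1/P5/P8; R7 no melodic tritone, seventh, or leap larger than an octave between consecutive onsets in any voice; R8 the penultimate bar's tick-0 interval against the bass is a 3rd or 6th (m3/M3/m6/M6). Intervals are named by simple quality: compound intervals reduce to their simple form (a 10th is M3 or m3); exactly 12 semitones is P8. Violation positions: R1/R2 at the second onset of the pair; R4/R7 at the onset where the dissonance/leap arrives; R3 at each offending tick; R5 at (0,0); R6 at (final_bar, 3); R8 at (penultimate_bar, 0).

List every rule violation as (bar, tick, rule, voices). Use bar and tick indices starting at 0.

bar 0: v0=E3 v1=E4 v2=G4 v3=G4 downbeat m3
bar 1: v0=C3 v1=E3 v2=B3 v3=G3 downbeat P5
bar 2: v0=D3 v1=A3 v2=A3 v3=A3 downbeat P5
bar 3: v0=B2 v1=E3 v2=A3 v3=F3 downbeat TT
bar 4: v0=D3 v1=B3 v2=D4 v3=D4 downbeat P8
bar 5: v0=E3 v1=E4 v2=G4 v3=G4 downbeat m3
  -> R5 @ bar 0 tick 0 v(0, 2): opens on m3
  -> R5 @ bar 0 tick 0 v(0, 3): opens on m3
  -> R2 @ bar 1 tick 0 v(0, 3): E3/G4 m3 -> C3/G3 P5 similar
  -> R2 @ bar 1 tick 0 v(1, 2): E4/G4 m3 -> E3/B3 P5 similar
  -> R3 @ bar 1 tick 0 v(2, 3): B3 above G3
  -> R4 @ bar 1 tick 0 v(0, 2): C3/B3 M7 untreated
  -> R3 @ bar 1 tick 1 v(2, 3): B3 above G3
  -> R3 @ bar 1 tick 2 v(2, 3): B3 above G3
  -> R3 @ bar 1 tick 3 v(2, 3): B3 above G3
  -> R1 @ bar 2 tick 0 v(0, 3): C3/G3 P5 -> D3/A3 P5 similar
  -> R2 @ bar 2 tick 0 v(0, 1): C3/E3 M3 -> D3/A3 P5 similar
  -> R2 @ bar 2 tick 0 v(1, 3): E3/G3 m3 -> A3/A3 P1 similar
  -> R3 @ bar 3 tick 0 v(2, 3): A3 above F3
  -> R4 @ bar 3 tick 0 v(0, 1): B2/E3 P4 untreated
  -> R4 @ bar 3 tick 0 v(0, 2): B2/A3 m7 untreated
  -> R4 @ bar 3 tick 0 v(0, 3): B2/F3 TT untreated
  -> R3 @ bar 3 tick 1 v(2, 3): A3 above F3
  -> R3 @ bar 3 tick 2 v(2, 3): A3 above F3
  -> R3 @ bar 3 tick 3 v(2, 3): A3 above F3
  -> R2 @ bar 4 tick 0 v(0, 2): B2/A3 m7 -> D3/D4 P8 similar
  -> R2 @ bar 4 tick 0 v(0, 3): B2/F3 TT -> D3/D4 P8 similar
  -> R2 @ bar 4 tick 0 v(2, 3): A3/F3 M3 -> D4/D4 P1 similar
  -> R8 @ bar 4 tick 0 v(0, 2): penult P8 not 3rd/6th
  -> R8 @ bar 4 tick 0 v(0, 3): penult P8 not 3rd/6th
  -> R1 @ bar 5 tick 0 v(2, 3): D4/D4 P1 -> G4/G4 P1 similar
  -> R2 @ bar 5 tick 0 v(0, 1): D3/B3 M6 -> E3/E4 P8 similar
  -> R6 @ bar 5 tick 3 v(0, 2): closes on m3
  -> R6 @ bar 5 tick 3 v(0, 3): closes on m3

(0, 0, R5, (0, 2))
(0, 0, R5, (0, 3))
(1, 0, R2, (0, 3))
(1, 0, R2, (1, 2))
(1, 0, R3, (2, 3))
(1, 0, R4, (0, 2))
(1, 1, R3, (2, 3))
(1, 2, R3, (2, 3))
(1, 3, R3, (2, 3))
(2, 0, R1, (0, 3))
(2, 0, R2, (0, 1))
(2, 0, R2, (1, 3))
(3, 0, R3, (2, 3))
(3, 0, R4, (0, 1))
(3, 0, R4, (0, 2))
(3, 0, R4, (0, 3))
(3, 1, R3, (2, 3))
(3, 2, R3, (2, 3))
(3, 3, R3, (2, 3))
(4, 0, R2, (0, 2))
(4, 0, R2, (0, 3))
(4, 0, R2, (2, 3))
(4, 0, R8, (0, 2))
(4, 0, R8, (0, 3))
(5, 0, R1, (2, 3))
(5, 0, R2, (0, 1))
(5, 3, R6, (0, 2))
(5, 3, R6, (0, 3))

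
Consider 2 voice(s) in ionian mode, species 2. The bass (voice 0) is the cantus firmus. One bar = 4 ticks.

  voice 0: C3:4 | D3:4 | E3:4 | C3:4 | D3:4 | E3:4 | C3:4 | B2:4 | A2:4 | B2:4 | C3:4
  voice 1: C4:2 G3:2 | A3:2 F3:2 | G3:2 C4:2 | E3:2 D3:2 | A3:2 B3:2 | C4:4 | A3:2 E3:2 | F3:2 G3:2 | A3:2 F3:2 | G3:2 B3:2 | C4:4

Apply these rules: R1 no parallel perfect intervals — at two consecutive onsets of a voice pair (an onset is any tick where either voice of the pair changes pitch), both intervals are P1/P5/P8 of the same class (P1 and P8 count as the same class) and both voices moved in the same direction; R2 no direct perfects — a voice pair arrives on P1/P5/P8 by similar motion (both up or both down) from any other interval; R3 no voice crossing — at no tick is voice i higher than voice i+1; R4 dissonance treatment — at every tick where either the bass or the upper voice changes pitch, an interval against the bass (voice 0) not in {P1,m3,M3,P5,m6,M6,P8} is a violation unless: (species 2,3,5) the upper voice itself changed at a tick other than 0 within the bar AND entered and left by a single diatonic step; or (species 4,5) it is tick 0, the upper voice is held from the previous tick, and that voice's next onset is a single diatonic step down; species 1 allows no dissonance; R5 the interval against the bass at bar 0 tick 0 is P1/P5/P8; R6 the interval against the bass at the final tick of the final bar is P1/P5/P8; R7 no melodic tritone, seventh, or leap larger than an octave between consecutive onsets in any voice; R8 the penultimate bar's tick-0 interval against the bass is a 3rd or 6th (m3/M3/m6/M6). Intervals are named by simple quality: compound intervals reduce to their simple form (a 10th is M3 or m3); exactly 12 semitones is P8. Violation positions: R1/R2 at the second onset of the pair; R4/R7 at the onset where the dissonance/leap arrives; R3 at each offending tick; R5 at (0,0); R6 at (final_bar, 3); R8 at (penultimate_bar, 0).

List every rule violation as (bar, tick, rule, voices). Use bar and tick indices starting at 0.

bar 0: v0=C3 v1=C4 downbeat P8
bar 1: v0=D3 v1=A3 downbeat P5
bar 2: v0=E3 v1=G3 downbeat m3
bar 3: v0=C3 v1=E3 downbeat M3
bar 4: v0=D3 v1=A3 downbeat P5
bar 5: v0=E3 v1=C4 downbeat m6
bar 6: v0=C3 v1=A3 downbeat M6
bar 7: v0=B2 v1=F3 downbeat TT
bar 8: v0=A2 v1=A3 downbeat P8
bar 9: v0=B2 v1=G3 downbeat m6
bar 10: v0=C3 v1=C4 downbeat P8
  -> R1 @ bar 1 tick 0 v(0, 1): C3/G3 P5 -> D3/A3 P5 similar
  -> R4 @ bar 3 tick 2 v(0, 1): C3/D3 M2 untreated
  -> R2 @ bar 4 tick 0 v(0, 1): C3/D3 M2 -> D3/A3 P5 similar
  -> R4 @ bar 7 tick 0 v(0, 1): B2/F3 TT untreated
  -> R1 @ bar 10 tick 0 v(0, 1): B2/B3 P8 -> C3/C4 P8 similar

(1, 0, R1, (0, 1))
(3, 2, R4, (0, 1))
(4, 0, R2, (0, 1))
(7, 0, R4, (0, 1))
(10, 0, R1, (0, 1))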